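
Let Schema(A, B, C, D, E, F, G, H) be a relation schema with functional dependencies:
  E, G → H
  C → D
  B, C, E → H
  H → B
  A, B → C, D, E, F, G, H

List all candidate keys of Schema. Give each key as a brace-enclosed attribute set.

{A, B}, {A, E, G}, {A, H}

{A} never appears on the right of any FD, so every key must include it.
Closure of {A, B} is {A, B, C, D, E, F, G, H}, the whole schema; {A, B} is a candidate key.
Closure of {A, H} is {A, B, C, D, E, F, G, H}, the whole schema; {A, H} is a candidate key.
Closure of {A, E, G} is {A, B, C, D, E, F, G, H}, the whole schema; {A, E, G} is a candidate key.
Any other superkey properly contains one of these, so there are no further candidate keys.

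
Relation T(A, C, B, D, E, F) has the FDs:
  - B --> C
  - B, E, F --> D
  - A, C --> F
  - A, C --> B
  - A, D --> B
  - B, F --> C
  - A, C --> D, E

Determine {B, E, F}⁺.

Start with {B, E, F}.
B --> C applies; add {C} → now {B, C, E, F}.
B, E, F --> D applies; add {D} → now {B, C, D, E, F}.
No further FD applies.

{B, C, D, E, F}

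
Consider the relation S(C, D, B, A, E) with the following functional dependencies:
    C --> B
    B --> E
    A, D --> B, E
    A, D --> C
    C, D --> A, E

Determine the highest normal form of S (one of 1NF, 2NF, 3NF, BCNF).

Candidate keys: {A, D}, {C, D}. Prime attributes: {A, C, D}.
For C --> B we have {C}⁺ = {B, C, E}; {C} is not a superkey, so BCNF fails.
Because {B} is non-prime and the left side of C --> B is not a superkey, the relation is not in 3NF.
{C} is a proper subset of the key {C, D}, and {C}⁺ contains the non-prime attributes {B, E} — a partial dependency, so 2NF is violated.

1NF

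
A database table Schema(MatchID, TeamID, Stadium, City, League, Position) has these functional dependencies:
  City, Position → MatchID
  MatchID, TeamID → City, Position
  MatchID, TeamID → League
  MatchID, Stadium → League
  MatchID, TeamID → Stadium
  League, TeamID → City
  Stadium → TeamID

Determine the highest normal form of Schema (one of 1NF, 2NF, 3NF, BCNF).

3NF

Candidate keys: {City, Position, Stadium}, {City, Position, TeamID}, {League, Position, Stadium}, {League, Position, TeamID}, {MatchID, Stadium}, {MatchID, TeamID}. Prime attributes: {City, League, MatchID, Position, Stadium, TeamID}.
City, Position → MatchID breaks BCNF: {City, Position}⁺ = {City, MatchID, Position}, so {City, Position} is not a superkey.
Since {MatchID} ⊆ prime attributes and every other non-superkey FD also has a prime right side, the schema is in 3NF.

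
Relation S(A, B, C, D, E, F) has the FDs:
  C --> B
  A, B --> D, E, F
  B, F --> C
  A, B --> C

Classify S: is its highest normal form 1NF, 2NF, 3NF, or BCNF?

3NF

Candidate keys: {A, B}, {A, C}. Prime attributes: {A, B, C}.
C --> B: {C}⁺ = {B, C}, which is not all of the attributes, so the left side is not a superkey — BCNF is violated.
Since {B} ⊆ prime attributes and every other non-superkey FD also has a prime right side, the schema is in 3NF.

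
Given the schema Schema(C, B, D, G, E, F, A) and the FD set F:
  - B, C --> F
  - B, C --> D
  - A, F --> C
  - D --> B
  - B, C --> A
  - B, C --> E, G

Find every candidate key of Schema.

{B, C}⁺ = {A, B, C, D, E, F, G} — all of the relation — so {B, C} is a candidate key.
{C, D}⁺ = {A, B, C, D, E, F, G} — all of the relation — so {C, D} is a candidate key.
{A, B, F}⁺ = {A, B, C, D, E, F, G} — all of the relation — so {A, B, F} is a candidate key.
{A, D, F}⁺ = {A, B, C, D, E, F, G} — all of the relation — so {A, D, F} is a candidate key.
No proper subset of any of these is a key, and no other minimal superkey exists.

{A, B, F}, {A, D, F}, {B, C}, {C, D}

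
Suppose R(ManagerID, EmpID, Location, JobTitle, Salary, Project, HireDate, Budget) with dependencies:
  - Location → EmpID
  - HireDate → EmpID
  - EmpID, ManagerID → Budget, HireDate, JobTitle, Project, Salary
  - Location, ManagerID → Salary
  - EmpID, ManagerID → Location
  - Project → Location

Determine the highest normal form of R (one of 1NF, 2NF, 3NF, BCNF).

3NF

Candidate keys: {EmpID, ManagerID}, {HireDate, ManagerID}, {Location, ManagerID}, {ManagerID, Project}. Prime attributes: {EmpID, HireDate, Location, ManagerID, Project}.
Location → EmpID breaks BCNF: {Location}⁺ = {EmpID, Location}, so {Location} is not a superkey.
But every attribute on its right side ({EmpID}) is prime, and the same holds for every other non-superkey FD, so 3NF still holds.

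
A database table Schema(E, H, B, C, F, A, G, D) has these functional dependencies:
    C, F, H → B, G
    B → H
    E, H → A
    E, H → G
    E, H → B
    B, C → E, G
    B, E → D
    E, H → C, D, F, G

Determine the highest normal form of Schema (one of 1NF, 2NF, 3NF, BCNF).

Candidate keys: {B, C}, {B, E}, {C, F, H}, {E, H}. Prime attributes: {B, C, E, F, H}.
B → H breaks BCNF: {B}⁺ = {B, H}, so {B} is not a superkey.
Since {H} ⊆ prime attributes and every other non-superkey FD also has a prime right side, the schema is in 3NF.

3NF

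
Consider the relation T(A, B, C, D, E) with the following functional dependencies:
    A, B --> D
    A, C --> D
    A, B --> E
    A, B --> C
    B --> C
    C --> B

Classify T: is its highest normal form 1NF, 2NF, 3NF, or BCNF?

Candidate keys: {A, B}, {A, C}. Prime attributes: {A, B, C}.
B --> C: {B}⁺ = {B, C}, which is not all of the attributes, so the left side is not a superkey — BCNF is violated.
Since {C} ⊆ prime attributes and every other non-superkey FD also has a prime right side, the schema is in 3NF.

3NF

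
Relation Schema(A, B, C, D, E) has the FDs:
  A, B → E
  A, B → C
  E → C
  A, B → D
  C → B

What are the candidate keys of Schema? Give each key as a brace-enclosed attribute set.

No FD produces {A}, so it must be in every candidate key.
{A, B}⁺ = {A, B, C, D, E}, which is every attribute, so {A, B} is a candidate key.
{A, C}⁺ = {A, B, C, D, E}, which is every attribute, so {A, C} is a candidate key.
{A, E}⁺ = {A, B, C, D, E}, which is every attribute, so {A, E} is a candidate key.
These are minimal and exhaustive — every other superkey contains one of them.

{A, B}, {A, C}, {A, E}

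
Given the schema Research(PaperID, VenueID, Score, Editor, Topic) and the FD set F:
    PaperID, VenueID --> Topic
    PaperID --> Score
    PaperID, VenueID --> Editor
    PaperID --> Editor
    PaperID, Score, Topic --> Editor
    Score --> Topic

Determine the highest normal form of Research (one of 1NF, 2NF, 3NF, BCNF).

1NF

Candidate key: {PaperID, VenueID}. Prime attributes: {PaperID, VenueID}.
PaperID --> Score breaks BCNF: {PaperID}⁺ = {Editor, PaperID, Score, Topic}, so {PaperID} is not a superkey.
Because {Score} is non-prime and the left side of PaperID --> Score is not a superkey, the relation is not in 3NF.
{PaperID} is a proper subset of the key {PaperID, VenueID}, and {PaperID}⁺ contains the non-prime attributes {Editor, Score, Topic} — a partial dependency, so 2NF is violated.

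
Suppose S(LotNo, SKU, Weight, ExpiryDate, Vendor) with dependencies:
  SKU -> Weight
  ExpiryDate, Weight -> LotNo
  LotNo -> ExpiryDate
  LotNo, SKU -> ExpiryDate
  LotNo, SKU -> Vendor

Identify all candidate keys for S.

{SKU} never appears on the right of any FD, so every key must include it.
{ExpiryDate, SKU} is a candidate key since {ExpiryDate, SKU}⁺ = {ExpiryDate, LotNo, SKU, Vendor, Weight} covers every attribute.
{LotNo, SKU} is a candidate key since {LotNo, SKU}⁺ = {ExpiryDate, LotNo, SKU, Vendor, Weight} covers every attribute.
No proper subset of any of these is a key, and no other minimal superkey exists.

{ExpiryDate, SKU}, {LotNo, SKU}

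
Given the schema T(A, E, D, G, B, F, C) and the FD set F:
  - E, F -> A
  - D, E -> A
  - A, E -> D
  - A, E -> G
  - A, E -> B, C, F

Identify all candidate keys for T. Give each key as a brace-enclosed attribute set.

Attributes never on any right-hand side: {E} — every candidate key must contain it.
{A, E}⁺ = {A, B, C, D, E, F, G} — all of the relation — so {A, E} is a candidate key.
{D, E}⁺ = {A, B, C, D, E, F, G} — all of the relation — so {D, E} is a candidate key.
{E, F}⁺ = {A, B, C, D, E, F, G} — all of the relation — so {E, F} is a candidate key.
No proper subset of any of these is a key, and no other minimal superkey exists.

{A, E}, {D, E}, {E, F}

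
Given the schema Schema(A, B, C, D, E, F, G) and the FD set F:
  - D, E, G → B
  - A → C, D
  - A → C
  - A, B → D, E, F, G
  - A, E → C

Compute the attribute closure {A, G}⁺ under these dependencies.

Start with {A, G}.
A → C, D applies; add {C, D} → now {A, C, D, G}.
No further FD applies.

{A, C, D, G}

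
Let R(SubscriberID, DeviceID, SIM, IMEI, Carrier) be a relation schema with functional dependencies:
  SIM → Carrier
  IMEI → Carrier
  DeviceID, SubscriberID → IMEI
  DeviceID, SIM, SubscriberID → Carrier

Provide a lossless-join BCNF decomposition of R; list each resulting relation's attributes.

{Carrier, SIM}; {DeviceID, IMEI, SubscriberID}; {DeviceID, SIM, SubscriberID}

Candidate key of the original relation: {DeviceID, SIM, SubscriberID}.
In {Carrier, DeviceID, IMEI, SIM, SubscriberID}, {SIM} is not a superkey ({SIM}⁺ restricted to this set is {Carrier, SIM}), so split on SIM → Carrier into {Carrier, SIM} and {DeviceID, IMEI, SIM, SubscriberID}.
{Carrier, SIM} is in BCNF.
In {DeviceID, IMEI, SIM, SubscriberID}, {DeviceID, SubscriberID} is not a superkey ({DeviceID, SubscriberID}⁺ restricted to this set is {DeviceID, IMEI, SubscriberID}), so split on DeviceID, SubscriberID → IMEI into {DeviceID, IMEI, SubscriberID} and {DeviceID, SIM, SubscriberID}.
{DeviceID, IMEI, SubscriberID} is in BCNF.
{DeviceID, SIM, SubscriberID} is in BCNF.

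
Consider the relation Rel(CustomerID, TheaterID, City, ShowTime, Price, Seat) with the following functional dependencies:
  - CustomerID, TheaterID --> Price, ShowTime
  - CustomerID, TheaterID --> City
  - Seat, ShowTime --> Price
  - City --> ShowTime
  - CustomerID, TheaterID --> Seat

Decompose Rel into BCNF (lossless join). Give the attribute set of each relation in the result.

{City, CustomerID, Seat, TheaterID}; {City, ShowTime}; {Price, Seat, ShowTime}

Candidate key of the original relation: {CustomerID, TheaterID}.
Within {City, CustomerID, Price, Seat, ShowTime, TheaterID}: {Seat, ShowTime}⁺ ∩ {City, CustomerID, Price, Seat, ShowTime, TheaterID} = {Price, Seat, ShowTime}, not the whole set, so Seat, ShowTime --> Price violates BCNF; decompose into {Price, Seat, ShowTime} and {City, CustomerID, Seat, ShowTime, TheaterID}.
{Price, Seat, ShowTime} is in BCNF.
Within {City, CustomerID, Seat, ShowTime, TheaterID}: {City}⁺ ∩ {City, CustomerID, Seat, ShowTime, TheaterID} = {City, ShowTime}, not the whole set, so City --> ShowTime violates BCNF; decompose into {City, ShowTime} and {City, CustomerID, Seat, TheaterID}.
{City, ShowTime} is in BCNF.
{City, CustomerID, Seat, TheaterID} is in BCNF.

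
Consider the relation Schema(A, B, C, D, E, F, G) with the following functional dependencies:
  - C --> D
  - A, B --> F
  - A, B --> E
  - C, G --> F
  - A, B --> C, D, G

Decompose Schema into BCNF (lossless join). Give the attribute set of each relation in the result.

Candidate key of the original relation: {A, B}.
Within {A, B, C, D, E, F, G}: {C}⁺ ∩ {A, B, C, D, E, F, G} = {C, D}, not the whole set, so C --> D violates BCNF; decompose into {C, D} and {A, B, C, E, F, G}.
{C, D} is in BCNF.
Within {A, B, C, E, F, G}: {C, G}⁺ ∩ {A, B, C, E, F, G} = {C, F, G}, not the whole set, so C, G --> F violates BCNF; decompose into {C, F, G} and {A, B, C, E, G}.
{C, F, G} is in BCNF.
{A, B, C, E, G} is in BCNF.

{A, B, C, E, G}; {C, D}; {C, F, G}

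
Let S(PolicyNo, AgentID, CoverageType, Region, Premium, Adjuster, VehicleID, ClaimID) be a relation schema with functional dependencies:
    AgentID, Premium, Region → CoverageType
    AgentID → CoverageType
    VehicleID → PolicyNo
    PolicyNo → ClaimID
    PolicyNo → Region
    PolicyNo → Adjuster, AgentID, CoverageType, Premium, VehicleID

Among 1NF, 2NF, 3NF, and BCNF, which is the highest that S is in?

Candidate keys: {PolicyNo}, {VehicleID}. Prime attributes: {PolicyNo, VehicleID}.
AgentID, Premium, Region → CoverageType: {AgentID, Premium, Region}⁺ = {AgentID, CoverageType, Premium, Region}, which is not all of the attributes, so the left side is not a superkey — BCNF is violated.
AgentID, Premium, Region → CoverageType determines the non-prime attribute {CoverageType} from a non-superkey — 3NF is violated.
With only single-attribute keys there can be no partial dependency, so 2NF holds.

2NF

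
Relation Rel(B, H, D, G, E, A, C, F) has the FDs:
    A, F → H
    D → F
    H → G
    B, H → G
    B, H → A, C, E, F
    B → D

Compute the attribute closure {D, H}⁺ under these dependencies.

{D, F, G, H}

Start with {D, H}.
D → F applies; add {F} → now {D, F, H}.
H → G applies; add {G} → now {D, F, G, H}.
No further FD applies.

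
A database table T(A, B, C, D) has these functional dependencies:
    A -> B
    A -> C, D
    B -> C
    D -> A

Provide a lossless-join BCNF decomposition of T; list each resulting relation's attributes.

Candidate keys of the original relation: {A}, {D}.
{A, B, C, D}: {B} determines {B, C} here but is not a superkey — split on B -> C, giving {B, C} and {A, B, D}.
{B, C}: every determinant is a superkey — BCNF.
{A, B, D}: every determinant is a superkey — BCNF.

{A, B, D}; {B, C}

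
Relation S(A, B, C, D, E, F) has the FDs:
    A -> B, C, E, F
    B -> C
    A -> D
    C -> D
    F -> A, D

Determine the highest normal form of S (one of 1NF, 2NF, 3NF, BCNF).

Candidate keys: {A}, {F}. Prime attributes: {A, F}.
B -> C: {B}⁺ = {B, C, D}, which is not all of the attributes, so the left side is not a superkey — BCNF is violated.
B -> C determines the non-prime attribute {C} from a non-superkey — 3NF is violated.
Every candidate key is a single attribute, so no partial dependency is possible; 2NF holds.

2NF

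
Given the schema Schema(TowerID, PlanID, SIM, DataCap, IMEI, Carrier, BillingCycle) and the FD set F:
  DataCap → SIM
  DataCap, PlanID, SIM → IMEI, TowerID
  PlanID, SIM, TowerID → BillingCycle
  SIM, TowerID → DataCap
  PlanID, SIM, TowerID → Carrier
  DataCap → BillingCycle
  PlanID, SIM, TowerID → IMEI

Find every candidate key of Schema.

{DataCap, PlanID}, {PlanID, SIM, TowerID}

Attributes never on any right-hand side: {PlanID} — every candidate key must contain it.
{DataCap, PlanID}⁺ = {BillingCycle, Carrier, DataCap, IMEI, PlanID, SIM, TowerID} — all of the relation — so {DataCap, PlanID} is a candidate key.
{PlanID, SIM, TowerID}⁺ = {BillingCycle, Carrier, DataCap, IMEI, PlanID, SIM, TowerID} — all of the relation — so {PlanID, SIM, TowerID} is a candidate key.
No proper subset of any of these is a key, and no other minimal superkey exists.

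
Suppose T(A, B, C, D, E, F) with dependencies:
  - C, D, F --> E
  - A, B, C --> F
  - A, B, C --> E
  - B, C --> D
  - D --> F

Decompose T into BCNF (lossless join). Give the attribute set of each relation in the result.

{A, B, C}; {B, C, D}; {C, D, E}; {D, F}

Candidate key of the original relation: {A, B, C}.
In {A, B, C, D, E, F}, {C, D, F} is not a superkey ({C, D, F}⁺ restricted to this set is {C, D, E, F}), so split on C, D, F --> E into {C, D, E, F} and {A, B, C, D, F}.
In {C, D, E, F}, {D} is not a superkey ({D}⁺ restricted to this set is {D, F}), so split on D --> F into {D, F} and {C, D, E}.
{D, F} has no BCNF violation.
{C, D, E} has no BCNF violation.
In {A, B, C, D, F}, {B, C} is not a superkey ({B, C}⁺ restricted to this set is {B, C, D, F}), so split on B, C --> D, F into {B, C, D, F} and {A, B, C}.
In {B, C, D, F}, {D} is not a superkey ({D}⁺ restricted to this set is {D, F}), so split on D --> F into {D, F} and {B, C, D}.
{D, F} has no BCNF violation.
{B, C, D} has no BCNF violation.
{A, B, C} has no BCNF violation.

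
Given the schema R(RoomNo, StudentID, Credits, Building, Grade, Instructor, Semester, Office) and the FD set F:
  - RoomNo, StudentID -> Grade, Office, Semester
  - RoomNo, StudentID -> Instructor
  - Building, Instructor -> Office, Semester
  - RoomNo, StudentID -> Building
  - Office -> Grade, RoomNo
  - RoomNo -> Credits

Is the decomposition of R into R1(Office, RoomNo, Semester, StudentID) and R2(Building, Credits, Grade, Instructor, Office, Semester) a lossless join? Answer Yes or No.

No

Common attributes: {Office, Semester}; their closure is {Credits, Grade, Office, RoomNo, Semester}.
R1 ⊄ {Credits, Grade, Office, RoomNo, Semester} and R2 ⊄ {Credits, Grade, Office, RoomNo, Semester}, so the split is lossy.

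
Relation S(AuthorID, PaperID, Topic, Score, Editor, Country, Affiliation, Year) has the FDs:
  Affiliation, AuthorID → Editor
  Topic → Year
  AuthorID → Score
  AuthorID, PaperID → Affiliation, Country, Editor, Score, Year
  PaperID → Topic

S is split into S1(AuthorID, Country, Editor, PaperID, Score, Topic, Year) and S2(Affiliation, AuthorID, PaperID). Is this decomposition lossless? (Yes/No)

Common attributes: {AuthorID, PaperID}; their closure is {Affiliation, AuthorID, Country, Editor, PaperID, Score, Topic, Year}.
S1 is contained in that closure, so S1 ∩ S2 → S1 holds and the join is lossless.

Yes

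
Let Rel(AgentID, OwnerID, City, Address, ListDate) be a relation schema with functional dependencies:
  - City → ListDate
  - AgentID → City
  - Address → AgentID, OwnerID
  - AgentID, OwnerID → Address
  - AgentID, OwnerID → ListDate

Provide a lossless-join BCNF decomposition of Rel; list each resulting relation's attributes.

Candidate keys of the original relation: {Address}, {AgentID, OwnerID}.
{Address, AgentID, City, ListDate, OwnerID}: {City} determines {City, ListDate} here but is not a superkey — split on City → ListDate, giving {City, ListDate} and {Address, AgentID, City, OwnerID}.
{City, ListDate} has no BCNF violation.
{Address, AgentID, City, OwnerID}: {AgentID} determines {AgentID, City} here but is not a superkey — split on AgentID → City, giving {AgentID, City} and {Address, AgentID, OwnerID}.
{AgentID, City} has no BCNF violation.
{Address, AgentID, OwnerID} has no BCNF violation.

{Address, AgentID, OwnerID}; {AgentID, City}; {City, ListDate}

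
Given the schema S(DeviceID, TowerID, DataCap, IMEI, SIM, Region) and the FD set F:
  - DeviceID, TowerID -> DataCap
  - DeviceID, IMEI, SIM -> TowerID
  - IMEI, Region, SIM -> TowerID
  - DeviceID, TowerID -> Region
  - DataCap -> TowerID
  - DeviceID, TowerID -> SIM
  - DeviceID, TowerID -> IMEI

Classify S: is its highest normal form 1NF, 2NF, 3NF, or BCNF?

3NF

Candidate keys: {DataCap, DeviceID}, {DeviceID, IMEI, SIM}, {DeviceID, TowerID}. Prime attributes: {DataCap, DeviceID, IMEI, SIM, TowerID}.
For IMEI, Region, SIM -> TowerID we have {IMEI, Region, SIM}⁺ = {IMEI, Region, SIM, TowerID}; {IMEI, Region, SIM} is not a superkey, so BCNF fails.
But every attribute on its right side ({TowerID}) is prime, and the same holds for every other non-superkey FD, so 3NF still holds.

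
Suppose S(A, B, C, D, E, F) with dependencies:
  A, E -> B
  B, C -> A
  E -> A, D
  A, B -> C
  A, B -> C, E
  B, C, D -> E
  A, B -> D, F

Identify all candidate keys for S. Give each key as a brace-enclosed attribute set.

{E}⁺ = {A, B, C, D, E, F} — all of the relation — so {E} is a candidate key.
{A, B}⁺ = {A, B, C, D, E, F} — all of the relation — so {A, B} is a candidate key.
{B, C}⁺ = {A, B, C, D, E, F} — all of the relation — so {B, C} is a candidate key.
Any other superkey properly contains one of these, so there are no further candidate keys.

{A, B}, {B, C}, {E}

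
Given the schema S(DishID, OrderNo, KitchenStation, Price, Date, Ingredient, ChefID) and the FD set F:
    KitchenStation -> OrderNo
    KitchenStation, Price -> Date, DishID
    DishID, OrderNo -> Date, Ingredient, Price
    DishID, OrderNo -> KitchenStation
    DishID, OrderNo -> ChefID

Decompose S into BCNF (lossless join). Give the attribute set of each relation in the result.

Candidate keys of the original relation: {DishID, KitchenStation}, {DishID, OrderNo}, {KitchenStation, Price}.
Within {ChefID, Date, DishID, Ingredient, KitchenStation, OrderNo, Price}: {KitchenStation}⁺ ∩ {ChefID, Date, DishID, Ingredient, KitchenStation, OrderNo, Price} = {KitchenStation, OrderNo}, not the whole set, so KitchenStation -> OrderNo violates BCNF; decompose into {KitchenStation, OrderNo} and {ChefID, Date, DishID, Ingredient, KitchenStation, Price}.
{KitchenStation, OrderNo} has no BCNF violation.
{ChefID, Date, DishID, Ingredient, KitchenStation, Price} has no BCNF violation.

{ChefID, Date, DishID, Ingredient, KitchenStation, Price}; {KitchenStation, OrderNo}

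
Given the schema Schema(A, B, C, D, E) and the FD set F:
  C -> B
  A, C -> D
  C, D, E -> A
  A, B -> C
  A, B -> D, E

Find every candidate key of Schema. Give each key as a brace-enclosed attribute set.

{A, B}, {A, C}, {C, D, E}

{A, B}⁺ = {A, B, C, D, E}, which is every attribute, so {A, B} is a candidate key.
{A, C}⁺ = {A, B, C, D, E}, which is every attribute, so {A, C} is a candidate key.
{C, D, E}⁺ = {A, B, C, D, E}, which is every attribute, so {C, D, E} is a candidate key.
These are minimal and exhaustive — every other superkey contains one of them.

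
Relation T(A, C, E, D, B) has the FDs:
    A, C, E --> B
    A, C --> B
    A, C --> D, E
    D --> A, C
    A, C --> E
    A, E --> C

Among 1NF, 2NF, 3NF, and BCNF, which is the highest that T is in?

Candidate keys: {A, C}, {A, E}, {D}. Prime attributes: {A, C, D, E}.
Every FD has a superkey on the left, so the relation is in BCNF.

BCNF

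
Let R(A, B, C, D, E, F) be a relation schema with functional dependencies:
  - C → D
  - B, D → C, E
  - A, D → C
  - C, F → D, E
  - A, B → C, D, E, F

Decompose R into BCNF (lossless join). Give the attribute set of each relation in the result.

{A, B, C, F}; {C, D}; {C, E, F}

Candidate key of the original relation: {A, B}.
{A, B, C, D, E, F}: {C} determines {C, D} here but is not a superkey — split on C → D, giving {C, D} and {A, B, C, E, F}.
{C, D} is in BCNF.
{A, B, C, E, F}: {C, F} determines {C, E, F} here but is not a superkey — split on C, F → E, giving {C, E, F} and {A, B, C, F}.
{C, E, F} is in BCNF.
{A, B, C, F} is in BCNF.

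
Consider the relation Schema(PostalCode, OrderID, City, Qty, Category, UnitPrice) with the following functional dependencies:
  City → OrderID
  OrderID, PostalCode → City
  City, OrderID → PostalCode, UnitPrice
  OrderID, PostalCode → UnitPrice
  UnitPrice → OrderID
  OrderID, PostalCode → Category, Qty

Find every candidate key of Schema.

{City}, {OrderID, PostalCode}, {PostalCode, UnitPrice}

{City} is a candidate key since {City}⁺ = {Category, City, OrderID, PostalCode, Qty, UnitPrice} covers every attribute.
{OrderID, PostalCode} is a candidate key since {OrderID, PostalCode}⁺ = {Category, City, OrderID, PostalCode, Qty, UnitPrice} covers every attribute.
{PostalCode, UnitPrice} is a candidate key since {PostalCode, UnitPrice}⁺ = {Category, City, OrderID, PostalCode, Qty, UnitPrice} covers every attribute.
These are minimal and exhaustive — every other superkey contains one of them.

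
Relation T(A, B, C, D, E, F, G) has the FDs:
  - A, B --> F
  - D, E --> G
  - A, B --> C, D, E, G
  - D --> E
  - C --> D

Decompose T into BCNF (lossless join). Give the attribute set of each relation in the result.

Candidate key of the original relation: {A, B}.
In {A, B, C, D, E, F, G}, {D, E} is not a superkey ({D, E}⁺ restricted to this set is {D, E, G}), so split on D, E --> G into {D, E, G} and {A, B, C, D, E, F}.
{D, E, G} is in BCNF.
In {A, B, C, D, E, F}, {D} is not a superkey ({D}⁺ restricted to this set is {D, E}), so split on D --> E into {D, E} and {A, B, C, D, F}.
{D, E} is in BCNF.
In {A, B, C, D, F}, {C} is not a superkey ({C}⁺ restricted to this set is {C, D}), so split on C --> D into {C, D} and {A, B, C, F}.
{C, D} is in BCNF.
{A, B, C, F} is in BCNF.

{A, B, C, F}; {C, D}; {D, E, G}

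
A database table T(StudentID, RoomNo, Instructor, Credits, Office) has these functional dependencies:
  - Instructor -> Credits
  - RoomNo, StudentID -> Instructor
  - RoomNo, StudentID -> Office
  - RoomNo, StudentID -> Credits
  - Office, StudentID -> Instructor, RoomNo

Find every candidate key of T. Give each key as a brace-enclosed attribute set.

Attributes never on any right-hand side: {StudentID} — every candidate key must contain it.
{Office, StudentID}⁺ = {Credits, Instructor, Office, RoomNo, StudentID}, which is every attribute, so {Office, StudentID} is a candidate key.
{RoomNo, StudentID}⁺ = {Credits, Instructor, Office, RoomNo, StudentID}, which is every attribute, so {RoomNo, StudentID} is a candidate key.
These are minimal and exhaustive — every other superkey contains one of them.

{Office, StudentID}, {RoomNo, StudentID}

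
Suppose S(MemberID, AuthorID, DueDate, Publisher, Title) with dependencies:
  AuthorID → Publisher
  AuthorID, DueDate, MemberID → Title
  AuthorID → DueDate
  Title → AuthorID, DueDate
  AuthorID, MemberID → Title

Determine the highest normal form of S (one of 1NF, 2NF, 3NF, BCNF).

1NF

Candidate keys: {AuthorID, MemberID}, {MemberID, Title}. Prime attributes: {AuthorID, MemberID, Title}.
AuthorID → Publisher breaks BCNF: {AuthorID}⁺ = {AuthorID, DueDate, Publisher}, so {AuthorID} is not a superkey.
Because {Publisher} is non-prime and the left side of AuthorID → Publisher is not a superkey, the relation is not in 3NF.
The proper key subset {AuthorID} of {AuthorID, MemberID} determines non-prime {DueDate, Publisher}, so the relation is not even in 2NF.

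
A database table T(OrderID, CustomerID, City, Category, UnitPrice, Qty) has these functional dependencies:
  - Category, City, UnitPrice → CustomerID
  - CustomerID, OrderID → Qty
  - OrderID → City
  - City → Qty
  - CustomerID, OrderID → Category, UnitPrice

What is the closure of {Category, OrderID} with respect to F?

Start with {Category, OrderID}.
OrderID → City applies; add {City} → now {Category, City, OrderID}.
City → Qty applies; add {Qty} → now {Category, City, OrderID, Qty}.
No further FD applies.

{Category, City, OrderID, Qty}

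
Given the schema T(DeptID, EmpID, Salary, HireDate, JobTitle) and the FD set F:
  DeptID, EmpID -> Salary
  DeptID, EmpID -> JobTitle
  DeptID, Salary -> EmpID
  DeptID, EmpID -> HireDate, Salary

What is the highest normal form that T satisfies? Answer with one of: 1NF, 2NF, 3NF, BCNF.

BCNF

Candidate keys: {DeptID, EmpID}, {DeptID, Salary}. Prime attributes: {DeptID, EmpID, Salary}.
The left-hand side of every FD is a superkey, so BCNF is satisfied.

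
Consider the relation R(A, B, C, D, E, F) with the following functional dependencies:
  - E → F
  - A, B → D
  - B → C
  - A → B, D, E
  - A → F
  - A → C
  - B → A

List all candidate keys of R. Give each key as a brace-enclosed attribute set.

{A} is a candidate key since {A}⁺ = {A, B, C, D, E, F} covers every attribute.
{B} is a candidate key since {B}⁺ = {A, B, C, D, E, F} covers every attribute.
No proper subset of any of these is a key, and no other minimal superkey exists.

{A}, {B}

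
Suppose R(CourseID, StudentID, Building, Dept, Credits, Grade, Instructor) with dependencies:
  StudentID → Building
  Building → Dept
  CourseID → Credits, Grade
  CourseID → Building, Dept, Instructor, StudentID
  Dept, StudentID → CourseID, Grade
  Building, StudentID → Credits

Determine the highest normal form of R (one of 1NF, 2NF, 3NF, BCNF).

2NF

Candidate keys: {CourseID}, {StudentID}. Prime attributes: {CourseID, StudentID}.
Building → Dept breaks BCNF: {Building}⁺ = {Building, Dept}, so {Building} is not a superkey.
Building → Dept determines the non-prime attribute {Dept} from a non-superkey — 3NF is violated.
Every candidate key is a single attribute, so no partial dependency is possible; 2NF holds.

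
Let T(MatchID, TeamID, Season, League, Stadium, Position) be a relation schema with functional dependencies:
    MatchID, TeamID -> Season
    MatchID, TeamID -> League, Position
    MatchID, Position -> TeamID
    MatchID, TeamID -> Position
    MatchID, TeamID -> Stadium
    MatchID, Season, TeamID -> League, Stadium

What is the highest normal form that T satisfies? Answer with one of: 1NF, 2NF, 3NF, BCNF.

BCNF

Candidate keys: {MatchID, Position}, {MatchID, TeamID}. Prime attributes: {MatchID, Position, TeamID}.
Every FD has a superkey on the left, so the relation is in BCNF.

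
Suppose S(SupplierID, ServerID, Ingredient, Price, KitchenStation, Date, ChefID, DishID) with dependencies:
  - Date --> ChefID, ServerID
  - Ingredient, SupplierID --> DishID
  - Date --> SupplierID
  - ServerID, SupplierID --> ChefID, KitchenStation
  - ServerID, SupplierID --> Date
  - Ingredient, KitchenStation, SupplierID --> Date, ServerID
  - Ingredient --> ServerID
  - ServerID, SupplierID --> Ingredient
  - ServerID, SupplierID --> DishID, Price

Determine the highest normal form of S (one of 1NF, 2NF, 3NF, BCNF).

3NF

Candidate keys: {Date}, {Ingredient, SupplierID}, {ServerID, SupplierID}. Prime attributes: {Date, Ingredient, ServerID, SupplierID}.
For Ingredient --> ServerID we have {Ingredient}⁺ = {Ingredient, ServerID}; {Ingredient} is not a superkey, so BCNF fails.
But every attribute on its right side ({ServerID}) is prime, and the same holds for every other non-superkey FD, so 3NF still holds.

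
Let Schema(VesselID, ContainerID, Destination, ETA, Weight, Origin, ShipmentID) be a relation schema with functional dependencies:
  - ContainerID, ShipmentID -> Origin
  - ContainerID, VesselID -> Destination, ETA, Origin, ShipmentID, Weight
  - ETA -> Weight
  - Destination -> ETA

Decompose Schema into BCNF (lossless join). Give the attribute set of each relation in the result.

{ContainerID, Destination, ShipmentID, VesselID}; {ContainerID, Origin, ShipmentID}; {Destination, ETA}; {ETA, Weight}

Candidate key of the original relation: {ContainerID, VesselID}.
{ContainerID, Destination, ETA, Origin, ShipmentID, VesselID, Weight}: {ContainerID, ShipmentID} determines {ContainerID, Origin, ShipmentID} here but is not a superkey — split on ContainerID, ShipmentID -> Origin, giving {ContainerID, Origin, ShipmentID} and {ContainerID, Destination, ETA, ShipmentID, VesselID, Weight}.
{ContainerID, Origin, ShipmentID}: every determinant is a superkey — BCNF.
{ContainerID, Destination, ETA, ShipmentID, VesselID, Weight}: {ETA} determines {ETA, Weight} here but is not a superkey — split on ETA -> Weight, giving {ETA, Weight} and {ContainerID, Destination, ETA, ShipmentID, VesselID}.
{ETA, Weight}: every determinant is a superkey — BCNF.
{ContainerID, Destination, ETA, ShipmentID, VesselID}: {Destination} determines {Destination, ETA} here but is not a superkey — split on Destination -> ETA, giving {Destination, ETA} and {ContainerID, Destination, ShipmentID, VesselID}.
{Destination, ETA}: every determinant is a superkey — BCNF.
{ContainerID, Destination, ShipmentID, VesselID}: every determinant is a superkey — BCNF.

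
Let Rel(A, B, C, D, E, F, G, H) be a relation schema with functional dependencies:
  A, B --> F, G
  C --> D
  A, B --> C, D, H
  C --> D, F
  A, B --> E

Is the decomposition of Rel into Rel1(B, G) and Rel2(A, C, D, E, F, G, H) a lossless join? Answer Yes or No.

The shared attributes are {G} and {G}⁺ = {G}.
Rel1 ⊄ {G} and Rel2 ⊄ {G}, so the split is lossy.

No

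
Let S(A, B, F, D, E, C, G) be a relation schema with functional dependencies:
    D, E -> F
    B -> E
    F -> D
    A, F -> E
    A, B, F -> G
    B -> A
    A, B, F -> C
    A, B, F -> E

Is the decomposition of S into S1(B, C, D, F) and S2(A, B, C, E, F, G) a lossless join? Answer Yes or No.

Common attributes: {B, C, F}; their closure is {A, B, C, D, E, F, G}.
S1 is contained in that closure, so S1 ∩ S2 -> S1 holds and the join is lossless.

Yes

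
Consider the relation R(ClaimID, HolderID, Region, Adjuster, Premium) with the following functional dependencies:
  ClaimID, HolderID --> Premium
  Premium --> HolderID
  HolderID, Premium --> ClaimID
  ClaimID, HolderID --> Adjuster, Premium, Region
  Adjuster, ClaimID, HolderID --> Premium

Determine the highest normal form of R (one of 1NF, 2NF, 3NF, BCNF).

Candidate keys: {ClaimID, HolderID}, {Premium}. Prime attributes: {ClaimID, HolderID, Premium}.
Every FD has a superkey on the left, so the relation is in BCNF.

BCNF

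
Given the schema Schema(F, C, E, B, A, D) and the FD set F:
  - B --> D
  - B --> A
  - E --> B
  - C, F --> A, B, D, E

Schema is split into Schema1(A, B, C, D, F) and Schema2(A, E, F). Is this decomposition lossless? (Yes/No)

No

The shared attributes are {A, F} and {A, F}⁺ = {A, F}.
The closure covers neither Schema1 nor Schema2 entirely; the join is not lossless.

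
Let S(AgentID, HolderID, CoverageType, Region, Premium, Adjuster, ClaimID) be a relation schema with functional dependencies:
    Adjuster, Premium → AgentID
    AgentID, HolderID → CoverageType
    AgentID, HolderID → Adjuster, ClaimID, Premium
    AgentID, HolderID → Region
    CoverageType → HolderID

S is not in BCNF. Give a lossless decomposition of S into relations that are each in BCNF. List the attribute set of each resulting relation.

Candidate keys of the original relation: {Adjuster, CoverageType, Premium}, {Adjuster, HolderID, Premium}, {AgentID, CoverageType}, {AgentID, HolderID}.
Within {Adjuster, AgentID, ClaimID, CoverageType, HolderID, Premium, Region}: {Adjuster, Premium}⁺ ∩ {Adjuster, AgentID, ClaimID, CoverageType, HolderID, Premium, Region} = {Adjuster, AgentID, Premium}, not the whole set, so Adjuster, Premium → AgentID violates BCNF; decompose into {Adjuster, AgentID, Premium} and {Adjuster, ClaimID, CoverageType, HolderID, Premium, Region}.
{Adjuster, AgentID, Premium} is in BCNF.
Within {Adjuster, ClaimID, CoverageType, HolderID, Premium, Region}: {CoverageType}⁺ ∩ {Adjuster, ClaimID, CoverageType, HolderID, Premium, Region} = {CoverageType, HolderID}, not the whole set, so CoverageType → HolderID violates BCNF; decompose into {CoverageType, HolderID} and {Adjuster, ClaimID, CoverageType, Premium, Region}.
{CoverageType, HolderID} is in BCNF.
{Adjuster, ClaimID, CoverageType, Premium, Region} is in BCNF.

{Adjuster, AgentID, Premium}; {Adjuster, ClaimID, CoverageType, Premium, Region}; {CoverageType, HolderID}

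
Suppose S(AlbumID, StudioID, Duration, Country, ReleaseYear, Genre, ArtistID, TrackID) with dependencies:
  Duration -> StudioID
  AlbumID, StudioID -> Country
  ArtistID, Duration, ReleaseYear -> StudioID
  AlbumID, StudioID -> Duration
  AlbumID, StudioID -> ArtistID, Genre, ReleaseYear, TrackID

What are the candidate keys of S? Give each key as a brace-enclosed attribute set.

Attributes never on any right-hand side: {AlbumID} — every candidate key must contain it.
{AlbumID, Duration} is a candidate key since {AlbumID, Duration}⁺ = {AlbumID, ArtistID, Country, Duration, Genre, ReleaseYear, StudioID, TrackID} covers every attribute.
{AlbumID, StudioID} is a candidate key since {AlbumID, StudioID}⁺ = {AlbumID, ArtistID, Country, Duration, Genre, ReleaseYear, StudioID, TrackID} covers every attribute.
No proper subset of any of these is a key, and no other minimal superkey exists.

{AlbumID, Duration}, {AlbumID, StudioID}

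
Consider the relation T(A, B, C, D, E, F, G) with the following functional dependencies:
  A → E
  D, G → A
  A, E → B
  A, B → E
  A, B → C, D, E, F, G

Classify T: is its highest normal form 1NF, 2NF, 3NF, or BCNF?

BCNF

Candidate keys: {A}, {D, G}. Prime attributes: {A, D, G}.
The left-hand side of every FD is a superkey, so BCNF is satisfied.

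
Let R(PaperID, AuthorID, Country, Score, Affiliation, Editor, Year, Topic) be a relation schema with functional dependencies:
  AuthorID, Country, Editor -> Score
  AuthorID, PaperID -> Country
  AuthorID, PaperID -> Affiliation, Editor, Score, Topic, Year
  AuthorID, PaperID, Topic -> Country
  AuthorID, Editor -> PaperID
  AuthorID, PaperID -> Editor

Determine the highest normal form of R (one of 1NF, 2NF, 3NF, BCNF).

Candidate keys: {AuthorID, Editor}, {AuthorID, PaperID}. Prime attributes: {AuthorID, Editor, PaperID}.
Each dependency's left side is a superkey — BCNF holds.

BCNF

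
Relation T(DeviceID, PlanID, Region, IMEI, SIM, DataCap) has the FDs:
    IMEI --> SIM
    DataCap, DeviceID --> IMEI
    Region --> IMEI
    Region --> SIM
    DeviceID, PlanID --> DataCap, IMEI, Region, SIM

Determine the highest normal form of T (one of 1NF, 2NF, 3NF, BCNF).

2NF

Candidate key: {DeviceID, PlanID}. Prime attributes: {DeviceID, PlanID}.
IMEI --> SIM: {IMEI}⁺ = {IMEI, SIM}, which is not all of the attributes, so the left side is not a superkey — BCNF is violated.
IMEI --> SIM has non-prime {SIM} on the right and a non-superkey on the left, so 3NF fails.
No proper subset of a key has a non-prime attribute in its closure, so there is no partial dependency; 2NF holds.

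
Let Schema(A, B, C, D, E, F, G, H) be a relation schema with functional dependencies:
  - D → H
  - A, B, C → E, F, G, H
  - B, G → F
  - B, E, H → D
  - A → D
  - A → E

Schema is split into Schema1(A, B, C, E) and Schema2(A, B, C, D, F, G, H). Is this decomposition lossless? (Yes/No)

Yes

The shared attributes are {A, B, C} and {A, B, C}⁺ = {A, B, C, D, E, F, G, H}.
Since Schema1 ⊆ {A, B, C, D, E, F, G, H}, the intersection is a superkey of Schema1; the decomposition is lossless.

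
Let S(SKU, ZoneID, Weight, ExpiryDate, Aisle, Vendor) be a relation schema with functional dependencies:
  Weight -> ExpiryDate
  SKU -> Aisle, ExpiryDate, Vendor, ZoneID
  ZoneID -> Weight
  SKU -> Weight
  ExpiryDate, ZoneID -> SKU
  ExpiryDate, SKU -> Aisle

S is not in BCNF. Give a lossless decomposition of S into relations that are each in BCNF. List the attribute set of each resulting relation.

{Aisle, SKU, Vendor, Weight, ZoneID}; {ExpiryDate, Weight}

Candidate keys of the original relation: {SKU}, {ZoneID}.
In {Aisle, ExpiryDate, SKU, Vendor, Weight, ZoneID}, {Weight} is not a superkey ({Weight}⁺ restricted to this set is {ExpiryDate, Weight}), so split on Weight -> ExpiryDate into {ExpiryDate, Weight} and {Aisle, SKU, Vendor, Weight, ZoneID}.
{ExpiryDate, Weight} has no BCNF violation.
{Aisle, SKU, Vendor, Weight, ZoneID} has no BCNF violation.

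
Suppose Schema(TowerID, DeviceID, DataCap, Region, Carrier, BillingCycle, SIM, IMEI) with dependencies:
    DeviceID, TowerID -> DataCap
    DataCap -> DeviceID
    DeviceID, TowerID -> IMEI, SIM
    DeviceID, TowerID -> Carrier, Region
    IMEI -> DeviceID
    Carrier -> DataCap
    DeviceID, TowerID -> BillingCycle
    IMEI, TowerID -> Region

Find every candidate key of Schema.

Attributes never on any right-hand side: {TowerID} — every candidate key must contain it.
Closure of {Carrier, TowerID} is {BillingCycle, Carrier, DataCap, DeviceID, IMEI, Region, SIM, TowerID}, the whole schema; {Carrier, TowerID} is a candidate key.
Closure of {DataCap, TowerID} is {BillingCycle, Carrier, DataCap, DeviceID, IMEI, Region, SIM, TowerID}, the whole schema; {DataCap, TowerID} is a candidate key.
Closure of {DeviceID, TowerID} is {BillingCycle, Carrier, DataCap, DeviceID, IMEI, Region, SIM, TowerID}, the whole schema; {DeviceID, TowerID} is a candidate key.
Closure of {IMEI, TowerID} is {BillingCycle, Carrier, DataCap, DeviceID, IMEI, Region, SIM, TowerID}, the whole schema; {IMEI, TowerID} is a candidate key.
No proper subset of any of these is a key, and no other minimal superkey exists.

{Carrier, TowerID}, {DataCap, TowerID}, {DeviceID, TowerID}, {IMEI, TowerID}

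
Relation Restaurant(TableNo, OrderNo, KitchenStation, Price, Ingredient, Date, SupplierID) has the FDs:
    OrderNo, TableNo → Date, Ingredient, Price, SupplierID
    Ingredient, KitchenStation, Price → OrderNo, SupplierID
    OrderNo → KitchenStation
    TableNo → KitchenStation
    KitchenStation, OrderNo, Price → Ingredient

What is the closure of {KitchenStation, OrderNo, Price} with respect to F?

{Ingredient, KitchenStation, OrderNo, Price, SupplierID}

Start with {KitchenStation, OrderNo, Price}.
KitchenStation, OrderNo, Price → Ingredient applies; add {Ingredient} → now {Ingredient, KitchenStation, OrderNo, Price}.
Ingredient, KitchenStation, Price → OrderNo, SupplierID applies; add {SupplierID} → now {Ingredient, KitchenStation, OrderNo, Price, SupplierID}.
No further FD applies.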